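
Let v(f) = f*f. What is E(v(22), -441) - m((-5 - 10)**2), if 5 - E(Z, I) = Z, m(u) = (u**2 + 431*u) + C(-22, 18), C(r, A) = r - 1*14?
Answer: -148043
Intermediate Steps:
v(f) = f**2
C(r, A) = -14 + r (C(r, A) = r - 14 = -14 + r)
m(u) = -36 + u**2 + 431*u (m(u) = (u**2 + 431*u) + (-14 - 22) = (u**2 + 431*u) - 36 = -36 + u**2 + 431*u)
E(Z, I) = 5 - Z
E(v(22), -441) - m((-5 - 10)**2) = (5 - 1*22**2) - (-36 + ((-5 - 10)**2)**2 + 431*(-5 - 10)**2) = (5 - 1*484) - (-36 + ((-15)**2)**2 + 431*(-15)**2) = (5 - 484) - (-36 + 225**2 + 431*225) = -479 - (-36 + 50625 + 96975) = -479 - 1*147564 = -479 - 147564 = -148043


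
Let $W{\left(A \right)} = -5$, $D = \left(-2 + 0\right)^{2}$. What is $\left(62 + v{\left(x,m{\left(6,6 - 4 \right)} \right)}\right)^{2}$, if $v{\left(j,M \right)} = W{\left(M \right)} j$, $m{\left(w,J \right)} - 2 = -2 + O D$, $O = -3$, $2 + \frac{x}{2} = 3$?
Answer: $2704$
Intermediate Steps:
$x = 2$ ($x = -4 + 2 \cdot 3 = -4 + 6 = 2$)
$D = 4$ ($D = \left(-2\right)^{2} = 4$)
$m{\left(w,J \right)} = -12$ ($m{\left(w,J \right)} = 2 - 14 = -12$)
$v{\left(j,M \right)} = - 5 j$
$\left(62 + v{\left(x,m{\left(6,6 - 4 \right)} \right)}\right)^{2} = \left(62 - 10\right)^{2} = 52^{2} = 2704$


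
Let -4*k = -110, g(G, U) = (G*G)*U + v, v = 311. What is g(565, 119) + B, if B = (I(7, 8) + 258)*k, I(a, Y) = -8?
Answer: 37994961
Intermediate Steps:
g(G, U) = 311 + U*G**2 (g(G, U) = (G*G)*U + 311 = G**2*U + 311 = U*G**2 + 311 = 311 + U*G**2)
k = 55/2 (k = -1/4*(-110) = 55/2 ≈ 27.500)
B = 6875 (B = (-8 + 258)*(55/2) = 250*(55/2) = 6875)
g(565, 119) + B = (311 + 119*565**2) + 6875 = (311 + 119*319225) + 6875 = (311 + 37987775) + 6875 = 37988086 + 6875 = 37994961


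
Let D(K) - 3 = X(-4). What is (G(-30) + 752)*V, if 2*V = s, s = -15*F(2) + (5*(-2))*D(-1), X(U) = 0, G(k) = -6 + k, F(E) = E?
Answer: -21480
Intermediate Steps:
D(K) = 3 (D(K) = 3 + 0 = 3)
s = -60 (s = -15*2 + (5*(-2))*3 = -30 - 10*3 = -30 - 30 = -60)
V = -30 (V = (1/2)*(-60) = -30)
(G(-30) + 752)*V = ((-6 - 30) + 752)*(-30) = (-36 + 752)*(-30) = 716*(-30) = -21480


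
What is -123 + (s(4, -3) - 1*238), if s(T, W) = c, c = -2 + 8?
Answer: -355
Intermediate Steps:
c = 6
s(T, W) = 6
-123 + (s(4, -3) - 1*238) = -123 + (6 - 1*238) = -123 + (6 - 238) = -123 - 232 = -355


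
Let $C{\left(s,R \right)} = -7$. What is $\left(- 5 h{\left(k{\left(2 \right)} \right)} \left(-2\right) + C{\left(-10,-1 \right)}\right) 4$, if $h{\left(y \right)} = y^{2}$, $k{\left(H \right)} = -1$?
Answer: $12$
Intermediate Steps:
$\left(- 5 h{\left(k{\left(2 \right)} \right)} \left(-2\right) + C{\left(-10,-1 \right)}\right) 4 = \left(- 5 \left(-1\right)^{2} \left(-2\right) - 7\right) 4 = \left(\left(-5\right) 1 \left(-2\right) - 7\right) 4 = \left(\left(-5\right) \left(-2\right) - 7\right) 4 = \left(10 - 7\right) 4 = 3 \cdot 4 = 12$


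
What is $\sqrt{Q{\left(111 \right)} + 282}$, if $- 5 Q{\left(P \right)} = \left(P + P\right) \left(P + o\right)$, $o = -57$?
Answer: $\frac{i \sqrt{52890}}{5} \approx 45.996 i$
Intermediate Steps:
$Q{\left(P \right)} = - \frac{2 P \left(-57 + P\right)}{5}$ ($Q{\left(P \right)} = - \frac{\left(P + P\right) \left(P - 57\right)}{5} = - \frac{2 P \left(-57 + P\right)}{5}$)
$\sqrt{Q{\left(111 \right)} + 282} = \sqrt{\frac{2}{5} \cdot 111 \left(57 - 111\right) + 282} = \sqrt{\frac{2}{5} \cdot 111 \left(-54\right) + 282} = \sqrt{- \frac{11988}{5} + 282} = \sqrt{- \frac{10578}{5}} = \frac{i \sqrt{52890}}{5}$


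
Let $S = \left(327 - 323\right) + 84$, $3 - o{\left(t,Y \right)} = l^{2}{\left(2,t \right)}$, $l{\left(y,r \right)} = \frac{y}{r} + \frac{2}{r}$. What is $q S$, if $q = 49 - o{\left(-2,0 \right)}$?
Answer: $4400$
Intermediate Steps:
$l{\left(y,r \right)} = \frac{2}{r} + \frac{y}{r}$
$o{\left(t,Y \right)} = 3 - \frac{16}{t^{2}}$ ($o{\left(t,Y \right)} = 3 - \left(\frac{2 + 2}{t}\right)^{2} = 3 - \left(\frac{1}{t} 4\right)^{2} = 3 - \left(\frac{4}{t}\right)^{2} = 3 - \frac{16}{t^{2}}$)
$S = 88$ ($S = 4 + 84 = 88$)
$q = 50$ ($q = 49 - \left(3 - \frac{16}{4}\right) = 49 - \left(3 - 4\right) = 49 - -1 = 49 + 1 = 50$)
$q S = 50 \cdot 88 = 4400$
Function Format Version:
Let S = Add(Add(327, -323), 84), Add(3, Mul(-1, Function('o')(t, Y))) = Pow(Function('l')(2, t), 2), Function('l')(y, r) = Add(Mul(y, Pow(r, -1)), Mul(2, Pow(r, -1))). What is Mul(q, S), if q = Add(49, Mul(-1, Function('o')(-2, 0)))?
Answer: 4400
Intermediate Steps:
Function('l')(y, r) = Add(Mul(2, Pow(r, -1)), Mul(y, Pow(r, -1)))
Function('o')(t, Y) = Add(3, Mul(-16, Pow(t, -2))) (Function('o')(t, Y) = Add(3, Mul(-1, Pow(Mul(Pow(t, -1), Add(2, 2)), 2))) = Add(3, Mul(-1, Pow(Mul(Pow(t, -1), 4), 2))) = Add(3, Mul(-1, Pow(Mul(4, Pow(t, -1)), 2))) = Add(3, Mul(-1, Mul(16, Pow(t, -2)))) = Add(3, Mul(-16, Pow(t, -2))))
S = 88 (S = Add(4, 84) = 88)
q = 50 (q = Add(49, Mul(-1, Add(3, Mul(-16, Pow(-2, -2))))) = Add(49, Mul(-1, Add(3, Mul(-16, Rational(1, 4))))) = Add(49, Mul(-1, Add(3, -4))) = Add(49, Mul(-1, -1)) = Add(49, 1) = 50)
Mul(q, S) = Mul(50, 88) = 4400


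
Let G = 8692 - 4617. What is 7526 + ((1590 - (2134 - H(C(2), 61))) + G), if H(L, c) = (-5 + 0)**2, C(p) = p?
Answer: 11082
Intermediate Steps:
G = 4075
H(L, c) = 25 (H(L, c) = (-5)**2 = 25)
7526 + ((1590 - (2134 - H(C(2), 61))) + G) = 7526 + ((1590 - (2134 - 1*25)) + 4075) = 7526 + ((1590 - (2134 - 25)) + 4075) = 7526 + ((1590 - 1*2109) + 4075) = 7526 + ((1590 - 2109) + 4075) = 7526 + (-519 + 4075) = 7526 + 3556 = 11082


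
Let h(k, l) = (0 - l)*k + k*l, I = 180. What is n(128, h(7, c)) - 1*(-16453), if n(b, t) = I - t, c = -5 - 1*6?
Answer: 16633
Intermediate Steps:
c = -11 (c = -5 - 6 = -11)
h(k, l) = 0 (h(k, l) = (-l)*k + k*l = -k*l + k*l = 0)
n(b, t) = 180 - t
n(128, h(7, c)) - 1*(-16453) = (180 - 1*0) - 1*(-16453) = (180 + 0) + 16453 = 180 + 16453 = 16633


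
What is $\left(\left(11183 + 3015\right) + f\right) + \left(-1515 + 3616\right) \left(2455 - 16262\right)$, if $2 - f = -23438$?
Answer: $-28970869$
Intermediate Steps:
$f = 23440$ ($f = 2 - -23438 = 2 + 23438 = 23440$)
$\left(\left(11183 + 3015\right) + f\right) + \left(-1515 + 3616\right) \left(2455 - 16262\right) = \left(\left(11183 + 3015\right) + 23440\right) + \left(-1515 + 3616\right) \left(2455 - 16262\right) = \left(14198 + 23440\right) + 2101 \left(-13807\right) = 37638 - 29008507 = -28970869$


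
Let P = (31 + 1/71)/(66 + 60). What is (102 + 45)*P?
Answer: 2569/71 ≈ 36.183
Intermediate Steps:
P = 367/1491 (P = (31 + 1/71)/126 = (2202/71)*(1/126) = 367/1491 ≈ 0.24614)
(102 + 45)*P = (102 + 45)*(367/1491) = 147*(367/1491) = 2569/71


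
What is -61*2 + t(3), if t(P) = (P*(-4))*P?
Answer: -158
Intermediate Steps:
t(P) = -4*P² (t(P) = (-4*P)*P = -4*P²)
-61*2 + t(3) = -61*2 - 4*3² = -122 - 4*9 = -122 - 36 = -158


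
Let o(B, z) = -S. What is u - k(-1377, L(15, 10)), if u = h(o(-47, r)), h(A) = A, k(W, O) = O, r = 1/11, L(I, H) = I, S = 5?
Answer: -20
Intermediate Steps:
r = 1/11 ≈ 0.090909
o(B, z) = -5 (o(B, z) = -1*5 = -5)
u = -5
u - k(-1377, L(15, 10)) = -5 - 1*15 = -5 - 15 = -20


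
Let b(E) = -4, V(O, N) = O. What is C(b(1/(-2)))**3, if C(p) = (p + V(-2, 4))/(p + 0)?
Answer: 27/8 ≈ 3.3750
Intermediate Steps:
C(p) = (-2 + p)/p (C(p) = (p - 2)/(p + 0) = (-2 + p)/p)
C(b(1/(-2)))**3 = ((-2 - 4)/(-4))**3 = (-1/4*(-6))**3 = (3/2)**3 = 27/8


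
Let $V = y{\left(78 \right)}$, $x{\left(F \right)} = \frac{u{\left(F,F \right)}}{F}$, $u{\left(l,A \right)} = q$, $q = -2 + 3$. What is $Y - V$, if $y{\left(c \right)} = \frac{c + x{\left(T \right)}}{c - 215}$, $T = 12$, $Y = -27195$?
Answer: $- \frac{44707643}{1644} \approx -27194.0$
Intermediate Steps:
$q = 1$
$u{\left(l,A \right)} = 1$
$x{\left(F \right)} = \frac{1}{F}$ ($x{\left(F \right)} = 1 \frac{1}{F} = \frac{1}{F}$)
$y{\left(c \right)} = \frac{\frac{1}{12} + c}{-215 + c}$ ($y{\left(c \right)} = \frac{c + \frac{1}{12}}{c - 215} = \frac{c + \frac{1}{12}}{-215 + c} = \frac{\frac{1}{12} + c}{-215 + c}$)
$V = - \frac{937}{1644}$ ($V = \frac{\frac{1}{12} + 78}{-215 + 78} = \frac{1}{-137} \cdot \frac{937}{12} = \left(- \frac{1}{137}\right) \frac{937}{12} = - \frac{937}{1644} \approx -0.56995$)
$Y - V = -27195 - - \frac{937}{1644} = -27195 + \frac{937}{1644} = - \frac{44707643}{1644}$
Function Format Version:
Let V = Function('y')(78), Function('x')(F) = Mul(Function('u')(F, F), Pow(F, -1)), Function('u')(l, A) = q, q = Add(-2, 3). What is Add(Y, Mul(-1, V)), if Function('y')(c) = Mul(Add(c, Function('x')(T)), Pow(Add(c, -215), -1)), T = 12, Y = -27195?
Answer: Rational(-44707643, 1644) ≈ -27194.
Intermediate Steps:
q = 1
Function('u')(l, A) = 1
Function('x')(F) = Pow(F, -1) (Function('x')(F) = Mul(1, Pow(F, -1)) = Pow(F, -1))
Function('y')(c) = Mul(Pow(Add(-215, c), -1), Add(Rational(1, 12), c)) (Function('y')(c) = Mul(Add(c, Pow(12, -1)), Pow(Add(c, -215), -1)) = Mul(Add(c, Rational(1, 12)), Pow(Add(-215, c), -1)) = Mul(Add(Rational(1, 12), c), Pow(Add(-215, c), -1)) = Mul(Pow(Add(-215, c), -1), Add(Rational(1, 12), c)))
V = Rational(-937, 1644) (V = Mul(Pow(Add(-215, 78), -1), Add(Rational(1, 12), 78)) = Mul(Pow(-137, -1), Rational(937, 12)) = Mul(Rational(-1, 137), Rational(937, 12)) = Rational(-937, 1644) ≈ -0.56995)
Add(Y, Mul(-1, V)) = Add(-27195, Mul(-1, Rational(-937, 1644))) = Add(-27195, Rational(937, 1644)) = Rational(-44707643, 1644)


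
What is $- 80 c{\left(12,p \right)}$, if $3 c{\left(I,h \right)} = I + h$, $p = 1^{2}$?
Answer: $- \frac{1040}{3} \approx -346.67$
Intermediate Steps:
$p = 1$
$c{\left(I,h \right)} = \frac{I}{3} + \frac{h}{3}$ ($c{\left(I,h \right)} = \frac{I + h}{3} = \frac{I}{3} + \frac{h}{3}$)
$- 80 c{\left(12,p \right)} = - 80 \left(\frac{1}{3} \cdot 12 + \frac{1}{3} \cdot 1\right) = - 80 \left(4 + \frac{1}{3}\right) = \left(-80\right) \frac{13}{3} = - \frac{1040}{3}$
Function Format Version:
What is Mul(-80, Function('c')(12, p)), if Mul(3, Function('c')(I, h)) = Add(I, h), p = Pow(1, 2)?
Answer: Rational(-1040, 3) ≈ -346.67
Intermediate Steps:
p = 1
Function('c')(I, h) = Add(Mul(Rational(1, 3), I), Mul(Rational(1, 3), h)) (Function('c')(I, h) = Mul(Rational(1, 3), Add(I, h)) = Add(Mul(Rational(1, 3), I), Mul(Rational(1, 3), h)))
Mul(-80, Function('c')(12, p)) = Mul(-80, Add(Mul(Rational(1, 3), 12), Mul(Rational(1, 3), 1))) = Mul(-80, Add(4, Rational(1, 3))) = Mul(-80, Rational(13, 3)) = Rational(-1040, 3)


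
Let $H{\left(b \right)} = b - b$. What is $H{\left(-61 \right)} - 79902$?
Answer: $-79902$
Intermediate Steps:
$H{\left(b \right)} = 0$
$H{\left(-61 \right)} - 79902 = 0 - 79902 = -79902$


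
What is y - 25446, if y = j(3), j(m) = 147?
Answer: -25299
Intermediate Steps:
y = 147
y - 25446 = 147 - 25446 = -25299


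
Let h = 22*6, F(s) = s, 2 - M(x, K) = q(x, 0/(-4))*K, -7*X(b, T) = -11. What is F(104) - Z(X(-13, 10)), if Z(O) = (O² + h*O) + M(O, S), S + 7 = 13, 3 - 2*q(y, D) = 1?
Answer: -4993/49 ≈ -101.90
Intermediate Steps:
q(y, D) = 1 (q(y, D) = 3/2 - ½*1 = 3/2 - ½ = 1)
S = 6 (S = -7 + 13 = 6)
X(b, T) = 11/7 (X(b, T) = -⅐*(-11) = 11/7)
M(x, K) = 2 - K
h = 132
Z(O) = -4 + O² + 132*O (Z(O) = (O² + 132*O) + (2 - 1*6) = (O² + 132*O) + (2 - 6) = (O² + 132*O) - 4 = -4 + O² + 132*O)
F(104) - Z(X(-13, 10)) = 104 - (-4 + (11/7)² + 132*(11/7)) = 104 - (-4 + 121/49 + 1452/7) = 104 - 1*10089/49 = 104 - 10089/49 = -4993/49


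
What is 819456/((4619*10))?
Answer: 409728/23095 ≈ 17.741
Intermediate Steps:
819456/((4619*10)) = 819456/46190 = 819456*(1/46190) = 409728/23095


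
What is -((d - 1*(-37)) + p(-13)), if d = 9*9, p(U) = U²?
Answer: -287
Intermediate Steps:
d = 81
-((d - 1*(-37)) + p(-13)) = -((81 - 1*(-37)) + (-13)²) = -((81 + 37) + 169) = -(118 + 169) = -1*287 = -287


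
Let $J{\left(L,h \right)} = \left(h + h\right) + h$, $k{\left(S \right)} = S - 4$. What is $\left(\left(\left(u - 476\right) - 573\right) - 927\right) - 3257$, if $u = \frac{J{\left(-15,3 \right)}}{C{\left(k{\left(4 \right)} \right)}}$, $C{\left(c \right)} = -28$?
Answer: $- \frac{146533}{28} \approx -5233.3$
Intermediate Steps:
$k{\left(S \right)} = -4 + S$ ($k{\left(S \right)} = S - 4 = -4 + S$)
$J{\left(L,h \right)} = 3 h$ ($J{\left(L,h \right)} = 2 h + h = 3 h$)
$u = - \frac{9}{28}$ ($u = \frac{3 \cdot 3}{-28} = 9 \left(- \frac{1}{28}\right) = - \frac{9}{28} \approx -0.32143$)
$\left(\left(\left(u - 476\right) - 573\right) - 927\right) - 3257 = \left(\left(\left(- \frac{9}{28} - 476\right) - 573\right) - 927\right) - 3257 = \left(\left(- \frac{13337}{28} - 573\right) - 927\right) - 3257 = \left(- \frac{29381}{28} - 927\right) - 3257 = - \frac{55337}{28} - 3257 = - \frac{146533}{28}$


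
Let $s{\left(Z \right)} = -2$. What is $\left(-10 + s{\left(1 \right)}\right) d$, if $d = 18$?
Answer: $-216$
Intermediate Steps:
$\left(-10 + s{\left(1 \right)}\right) d = \left(-10 - 2\right) 18 = \left(-12\right) 18 = -216$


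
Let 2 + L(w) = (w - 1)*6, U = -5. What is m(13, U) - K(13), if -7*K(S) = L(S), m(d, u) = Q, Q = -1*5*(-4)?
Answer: 30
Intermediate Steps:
Q = 20 (Q = -5*(-4) = 20)
m(d, u) = 20
L(w) = -8 + 6*w (L(w) = -2 + (w - 1)*6 = -2 + (-1 + w)*6 = -2 + (-6 + 6*w) = -8 + 6*w)
K(S) = 8/7 - 6*S/7 (K(S) = -(-8 + 6*S)/7 = 8/7 - 6*S/7)
m(13, U) - K(13) = 20 - (8/7 - 6/7*13) = 20 - (8/7 - 78/7) = 20 - 1*(-10) = 20 + 10 = 30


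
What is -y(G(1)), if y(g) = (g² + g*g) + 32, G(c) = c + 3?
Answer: -64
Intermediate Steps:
G(c) = 3 + c
y(g) = 32 + 2*g² (y(g) = (g² + g²) + 32 = 2*g² + 32 = 32 + 2*g²)
-y(G(1)) = -(32 + 2*(3 + 1)²) = -(32 + 2*4²) = -(32 + 2*16) = -(32 + 32) = -1*64 = -64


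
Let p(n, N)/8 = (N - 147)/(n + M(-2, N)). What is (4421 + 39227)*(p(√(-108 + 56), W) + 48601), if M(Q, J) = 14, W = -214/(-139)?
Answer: 294467209344/139 + 56936704*I*√13/139 ≈ 2.1185e+9 + 1.4769e+6*I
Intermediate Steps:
W = 214/139 (W = -214*(-1/139) = 214/139 ≈ 1.5396)
p(n, N) = 8*(-147 + N)/(14 + n) (p(n, N) = 8*((N - 147)/(n + 14)) = 8*((-147 + N)/(14 + n)) = 8*(-147 + N)/(14 + n))
(4421 + 39227)*(p(√(-108 + 56), W) + 48601) = (4421 + 39227)*(8*(-147 + 214/139)/(14 + √(-108 + 56)) + 48601) = 43648*(8*(-20219/139)/(14 + √(-52)) + 48601) = 43648*(8*(-20219/139)/(14 + 2*I*√13) + 48601) = 43648*(-161752/(139*(14 + 2*I*√13)) + 48601) = 43648*(48601 - 161752/(139*(14 + 2*I*√13))) = 2121336448 - 7060151296/(139*(14 + 2*I*√13))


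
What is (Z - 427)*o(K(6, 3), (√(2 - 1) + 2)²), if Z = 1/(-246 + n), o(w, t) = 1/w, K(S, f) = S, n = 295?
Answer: -3487/49 ≈ -71.163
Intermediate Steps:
o(w, t) = 1/w
Z = 1/49 (Z = 1/(-246 + 295) = 1/49 ≈ 0.020408)
(Z - 427)*o(K(6, 3), (√(2 - 1) + 2)²) = (1/49 - 427)/6 = -20922/49*⅙ = -3487/49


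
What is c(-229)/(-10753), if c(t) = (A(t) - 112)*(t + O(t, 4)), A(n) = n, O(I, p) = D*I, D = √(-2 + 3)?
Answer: -156178/10753 ≈ -14.524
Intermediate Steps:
D = 1 (D = √1 = 1)
O(I, p) = I (O(I, p) = 1*I = I)
c(t) = 2*t*(-112 + t) (c(t) = (t - 112)*(t + t) = (-112 + t)*(2*t) = 2*t*(-112 + t))
c(-229)/(-10753) = (2*(-229)*(-112 - 229))/(-10753) = (2*(-229)*(-341))*(-1/10753) = 156178*(-1/10753) = -156178/10753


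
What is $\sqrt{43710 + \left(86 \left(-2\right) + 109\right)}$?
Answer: $\sqrt{43647} \approx 208.92$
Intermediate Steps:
$\sqrt{43710 + \left(86 \left(-2\right) + 109\right)} = \sqrt{43710 + \left(-172 + 109\right)} = \sqrt{43710 - 63} = \sqrt{43647}$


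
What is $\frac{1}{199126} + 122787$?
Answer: $\frac{24450084163}{199126} \approx 1.2279 \cdot 10^{5}$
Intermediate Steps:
$\frac{1}{199126} + 122787 = \frac{24450084163}{199126}$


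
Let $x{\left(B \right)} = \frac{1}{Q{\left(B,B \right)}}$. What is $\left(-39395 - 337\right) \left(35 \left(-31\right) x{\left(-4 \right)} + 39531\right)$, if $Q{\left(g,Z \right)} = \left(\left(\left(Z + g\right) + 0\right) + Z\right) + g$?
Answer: $- \frac{6293360073}{4} \approx -1.5733 \cdot 10^{9}$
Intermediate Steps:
$Q{\left(g,Z \right)} = 2 Z + 2 g$ ($Q{\left(g,Z \right)} = \left(\left(Z + g\right) + Z\right) + g = \left(g + 2 Z\right) + g = 2 Z + 2 g$)
$x{\left(B \right)} = \frac{1}{4 B}$ ($x{\left(B \right)} = \frac{1}{2 B + 2 B} = \frac{1}{4 B}$)
$\left(-39395 - 337\right) \left(35 \left(-31\right) x{\left(-4 \right)} + 39531\right) = \left(-39395 - 337\right) \left(35 \left(-31\right) \frac{1}{4 \left(-4\right)} + 39531\right) = - 39732 \left(- 1085 \cdot \frac{1}{4} \left(- \frac{1}{4}\right) + 39531\right) = - 39732 \left(\left(-1085\right) \left(- \frac{1}{16}\right) + 39531\right) = - 39732 \left(\frac{1085}{16} + 39531\right) = \left(-39732\right) \frac{633581}{16} = - \frac{6293360073}{4}$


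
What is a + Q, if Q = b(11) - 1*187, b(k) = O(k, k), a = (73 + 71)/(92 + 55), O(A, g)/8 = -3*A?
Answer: -22051/49 ≈ -450.02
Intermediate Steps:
O(A, g) = -24*A (O(A, g) = 8*(-3*A) = -24*A)
a = 48/49 (a = 144/147 = 144*(1/147) = 48/49 ≈ 0.97959)
b(k) = -24*k
Q = -451 (Q = -24*11 - 1*187 = -264 - 187 = -451)
a + Q = 48/49 - 451 = -22051/49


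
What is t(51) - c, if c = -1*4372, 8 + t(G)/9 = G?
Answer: 4759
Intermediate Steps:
t(G) = -72 + 9*G
c = -4372
t(51) - c = (-72 + 9*51) - 1*(-4372) = (-72 + 459) + 4372 = 387 + 4372 = 4759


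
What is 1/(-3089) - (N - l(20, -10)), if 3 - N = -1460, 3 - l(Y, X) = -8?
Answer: -4485229/3089 ≈ -1452.0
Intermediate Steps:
l(Y, X) = 11 (l(Y, X) = 3 - 1*(-8) = 3 + 8 = 11)
N = 1463 (N = 3 - 1*(-1460) = 3 + 1460 = 1463)
1/(-3089) - (N - l(20, -10)) = 1/(-3089) - (1463 - 1*11) = -1/3089 - (1463 - 11) = -1/3089 - 1*1452 = -1/3089 - 1452 = -4485229/3089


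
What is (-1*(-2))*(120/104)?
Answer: 30/13 ≈ 2.3077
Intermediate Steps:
(-1*(-2))*(120/104) = 2*(120*(1/104)) = 2*(15/13) = 30/13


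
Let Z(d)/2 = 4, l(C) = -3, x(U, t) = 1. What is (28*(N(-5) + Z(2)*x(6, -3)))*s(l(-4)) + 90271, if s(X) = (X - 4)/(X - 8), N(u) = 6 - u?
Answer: 996705/11 ≈ 90610.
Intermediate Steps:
s(X) = (-4 + X)/(-8 + X)
Z(d) = 8 (Z(d) = 2*4 = 8)
(28*(N(-5) + Z(2)*x(6, -3)))*s(l(-4)) + 90271 = (28*((6 - 1*(-5)) + 8*1))*((-4 - 3)/(-8 - 3)) + 90271 = (28*((6 + 5) + 8))*(-7/(-11)) + 90271 = (28*(11 + 8))*(-1/11*(-7)) + 90271 = (28*19)*(7/11) + 90271 = 532*(7/11) + 90271 = 3724/11 + 90271 = 996705/11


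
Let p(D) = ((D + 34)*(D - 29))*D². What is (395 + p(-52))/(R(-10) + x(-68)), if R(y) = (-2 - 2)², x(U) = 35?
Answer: 231931/3 ≈ 77310.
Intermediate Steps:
p(D) = D²*(-29 + D)*(34 + D) (p(D) = ((34 + D)*(-29 + D))*D² = ((-29 + D)*(34 + D))*D² = D²*(-29 + D)*(34 + D))
R(y) = 16 (R(y) = (-4)² = 16)
(395 + p(-52))/(R(-10) + x(-68)) = (395 + (-52)²*(-986 + (-52)² + 5*(-52)))/(16 + 35) = (395 + 2704*(-986 + 2704 - 260))/51 = (395 + 2704*1458)*(1/51) = (395 + 3942432)*(1/51) = 3942827*(1/51) = 231931/3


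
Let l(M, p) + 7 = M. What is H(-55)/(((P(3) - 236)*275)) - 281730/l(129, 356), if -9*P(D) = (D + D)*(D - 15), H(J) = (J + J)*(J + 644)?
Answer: -4224059/1830 ≈ -2308.2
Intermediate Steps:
l(M, p) = -7 + M
H(J) = 2*J*(644 + J) (H(J) = (2*J)*(644 + J) = 2*J*(644 + J))
P(D) = -2*D*(-15 + D)/9 (P(D) = -(D + D)*(D - 15)/9 = -2*D*(-15 + D)/9)
H(-55)/(((P(3) - 236)*275)) - 281730/l(129, 356) = (2*(-55)*(644 - 55))/((((2/9)*3*(15 - 1*3) - 236)*275)) - 281730/(-7 + 129) = (2*(-55)*589)/((((2/9)*3*(15 - 3) - 236)*275)) - 281730/122 = -64790*1/(275*((2/9)*3*12 - 236)) - 281730*1/122 = -64790*1/(275*(8 - 236)) - 140865/61 = -64790/((-228*275)) - 140865/61 = -64790/(-62700) - 140865/61 = -64790*(-1/62700) - 140865/61 = 31/30 - 140865/61 = -4224059/1830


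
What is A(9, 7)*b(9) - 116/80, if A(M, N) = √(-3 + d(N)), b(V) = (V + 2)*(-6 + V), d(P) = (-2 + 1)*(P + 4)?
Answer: -29/20 + 33*I*√14 ≈ -1.45 + 123.47*I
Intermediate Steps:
d(P) = -4 - P (d(P) = -(4 + P) = -4 - P)
b(V) = (-6 + V)*(2 + V) (b(V) = (2 + V)*(-6 + V) = (-6 + V)*(2 + V))
A(M, N) = √(-7 - N) (A(M, N) = √(-3 + (-4 - N)) = √(-7 - N))
A(9, 7)*b(9) - 116/80 = √(-7 - 1*7)*(-12 + 9² - 4*9) - 116/80 = √(-7 - 7)*(-12 + 81 - 36) - 116*1/80 = √(-14)*33 - 29/20 = (I*√14)*33 - 29/20 = 33*I*√14 - 29/20 = -29/20 + 33*I*√14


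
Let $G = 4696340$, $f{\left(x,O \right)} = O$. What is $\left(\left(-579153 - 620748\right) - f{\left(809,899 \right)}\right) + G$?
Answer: $3495540$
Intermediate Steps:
$\left(\left(-579153 - 620748\right) - f{\left(809,899 \right)}\right) + G = \left(\left(-579153 - 620748\right) - 899\right) + 4696340 = \left(-1199901 - 899\right) + 4696340 = -1200800 + 4696340 = 3495540$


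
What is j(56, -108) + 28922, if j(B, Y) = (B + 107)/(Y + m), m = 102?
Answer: 173369/6 ≈ 28895.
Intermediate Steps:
j(B, Y) = (107 + B)/(102 + Y) (j(B, Y) = (B + 107)/(Y + 102) = (107 + B)/(102 + Y))
j(56, -108) + 28922 = (107 + 56)/(102 - 108) + 28922 = 163/(-6) + 28922 = -⅙*163 + 28922 = -163/6 + 28922 = 173369/6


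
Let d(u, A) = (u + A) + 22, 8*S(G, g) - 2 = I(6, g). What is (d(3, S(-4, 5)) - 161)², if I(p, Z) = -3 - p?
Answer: 1199025/64 ≈ 18735.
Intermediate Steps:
S(G, g) = -7/8 (S(G, g) = ¼ + (-3 - 1*6)/8 = ¼ + (-3 - 6)/8 = ¼ + (⅛)*(-9) = ¼ - 9/8 = -7/8)
d(u, A) = 22 + A + u (d(u, A) = (A + u) + 22 = 22 + A + u)
(d(3, S(-4, 5)) - 161)² = ((22 - 7/8 + 3) - 161)² = (193/8 - 161)² = (-1095/8)² = 1199025/64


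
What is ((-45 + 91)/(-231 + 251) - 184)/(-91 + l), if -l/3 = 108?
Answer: 1817/4150 ≈ 0.43783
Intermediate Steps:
l = -324 (l = -3*108 = -324)
((-45 + 91)/(-231 + 251) - 184)/(-91 + l) = ((-45 + 91)/(-231 + 251) - 184)/(-91 - 324) = (46/20 - 184)/(-415) = (46*(1/20) - 184)*(-1/415) = (23/10 - 184)*(-1/415) = -1817/10*(-1/415) = 1817/4150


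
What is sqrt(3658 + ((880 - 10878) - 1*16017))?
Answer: I*sqrt(22357) ≈ 149.52*I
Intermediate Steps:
sqrt(3658 + ((880 - 10878) - 1*16017)) = sqrt(3658 + (-9998 - 16017)) = sqrt(3658 - 26015) = sqrt(-22357) = I*sqrt(22357)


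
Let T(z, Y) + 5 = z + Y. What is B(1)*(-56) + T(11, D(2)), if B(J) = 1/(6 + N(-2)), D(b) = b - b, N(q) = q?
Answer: -8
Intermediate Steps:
D(b) = 0
B(J) = ¼ (B(J) = 1/(6 - 2) = 1/4 = ¼)
T(z, Y) = -5 + Y + z (T(z, Y) = -5 + (z + Y) = -5 + (Y + z) = -5 + Y + z)
B(1)*(-56) + T(11, D(2)) = (¼)*(-56) + (-5 + 0 + 11) = -14 + 6 = -8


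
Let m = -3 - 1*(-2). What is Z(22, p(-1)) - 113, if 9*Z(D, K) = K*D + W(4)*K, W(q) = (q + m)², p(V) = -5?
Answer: -1172/9 ≈ -130.22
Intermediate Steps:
m = -1 (m = -3 + 2 = -1)
W(q) = (-1 + q)² (W(q) = (q - 1)² = (-1 + q)²)
Z(D, K) = K + D*K/9 (Z(D, K) = (K*D + (-1 + 4)²*K)/9 = (D*K + 3²*K)/9 = (D*K + 9*K)/9 = (9*K + D*K)/9 = K + D*K/9)
Z(22, p(-1)) - 113 = (⅑)*(-5)*(9 + 22) - 113 = (⅑)*(-5)*31 - 113 = -155/9 - 113 = -1172/9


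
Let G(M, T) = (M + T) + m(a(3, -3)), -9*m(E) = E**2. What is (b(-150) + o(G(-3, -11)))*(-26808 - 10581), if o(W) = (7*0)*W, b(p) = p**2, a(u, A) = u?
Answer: -841252500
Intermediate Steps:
m(E) = -E**2/9
G(M, T) = -1 + M + T (G(M, T) = (M + T) - 1/9*3**2 = (M + T) - 1/9*9 = (M + T) - 1 = -1 + M + T)
o(W) = 0 (o(W) = 0*W = 0)
(b(-150) + o(G(-3, -11)))*(-26808 - 10581) = ((-150)**2 + 0)*(-26808 - 10581) = (22500 + 0)*(-37389) = 22500*(-37389) = -841252500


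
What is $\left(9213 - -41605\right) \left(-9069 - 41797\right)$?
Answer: $-2584908388$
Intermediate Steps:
$\left(9213 - -41605\right) \left(-9069 - 41797\right) = \left(9213 + 41605\right) \left(-50866\right) = 50818 \left(-50866\right) = -2584908388$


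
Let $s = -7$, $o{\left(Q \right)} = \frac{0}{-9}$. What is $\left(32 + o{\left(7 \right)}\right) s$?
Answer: $-224$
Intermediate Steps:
$o{\left(Q \right)} = 0$ ($o{\left(Q \right)} = 0 \left(- \frac{1}{9}\right) = 0$)
$\left(32 + o{\left(7 \right)}\right) s = \left(32 + 0\right) \left(-7\right) = 32 \left(-7\right) = -224$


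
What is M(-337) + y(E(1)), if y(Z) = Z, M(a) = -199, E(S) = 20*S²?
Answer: -179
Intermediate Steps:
M(-337) + y(E(1)) = -199 + 20*1² = -199 + 20*1 = -199 + 20 = -179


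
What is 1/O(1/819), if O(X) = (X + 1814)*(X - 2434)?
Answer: -670761/2961595452815 ≈ -2.2649e-7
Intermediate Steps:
O(X) = (-2434 + X)*(1814 + X) (O(X) = (1814 + X)*(-2434 + X) = (-2434 + X)*(1814 + X))
1/O(1/819) = 1/(-4415276 + (1/819)² - 620/819) = 1/(-4415276 + (1/819)² - 620*1/819) = 1/(-4415276 + 1/670761 - 620/819) = 1/(-2961595452815/670761) = -670761/2961595452815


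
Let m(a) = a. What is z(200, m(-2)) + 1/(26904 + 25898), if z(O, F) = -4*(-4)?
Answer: 844833/52802 ≈ 16.000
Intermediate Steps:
z(O, F) = 16
z(200, m(-2)) + 1/(26904 + 25898) = 16 + 1/(26904 + 25898) = 16 + 1/52802 = 844833/52802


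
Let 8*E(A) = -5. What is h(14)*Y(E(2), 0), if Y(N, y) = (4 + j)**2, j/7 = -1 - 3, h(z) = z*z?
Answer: 112896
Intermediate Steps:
E(A) = -5/8 (E(A) = (1/8)*(-5) = -5/8)
h(z) = z**2
j = -28 (j = 7*(-1 - 3) = 7*(-4) = -28)
Y(N, y) = 576 (Y(N, y) = (4 - 28)**2 = (-24)**2 = 576)
h(14)*Y(E(2), 0) = 14**2*576 = 196*576 = 112896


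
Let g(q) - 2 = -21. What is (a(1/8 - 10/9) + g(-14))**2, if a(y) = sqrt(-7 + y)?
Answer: 25417/72 - 95*I*sqrt(46)/6 ≈ 353.01 - 107.39*I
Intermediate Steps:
g(q) = -19 (g(q) = 2 - 21 = -19)
(a(1/8 - 10/9) + g(-14))**2 = (sqrt(-7 + (1/8 - 10/9)) - 19)**2 = (sqrt(-7 - 71/72) - 19)**2 = (sqrt(-575/72) - 19)**2 = (5*I*sqrt(46)/12 - 19)**2 = (-19 + 5*I*sqrt(46)/12)**2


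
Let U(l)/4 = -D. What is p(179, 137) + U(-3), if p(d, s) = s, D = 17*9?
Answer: -475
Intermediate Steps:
D = 153
U(l) = -612 (U(l) = 4*(-1*153) = 4*(-153) = -612)
p(179, 137) + U(-3) = 137 - 612 = -475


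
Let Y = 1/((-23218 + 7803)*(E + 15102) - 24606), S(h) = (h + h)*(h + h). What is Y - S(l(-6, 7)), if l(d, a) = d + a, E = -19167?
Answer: -250549475/62637369 ≈ -4.0000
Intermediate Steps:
l(d, a) = a + d
S(h) = 4*h² (S(h) = (2*h)*(2*h) = 4*h²)
Y = 1/62637369 (Y = 1/((-23218 + 7803)*(-19167 + 15102) - 24606) = 1/(-15415*(-4065) - 24606) = 1/(62661975 - 24606) = 1/62637369 ≈ 1.5965e-8)
Y - S(l(-6, 7)) = 1/62637369 - 4*(7 - 6)² = 1/62637369 - 4*1² = 1/62637369 - 4 = -250549475/62637369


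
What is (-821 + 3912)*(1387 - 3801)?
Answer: -7461674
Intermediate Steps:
(-821 + 3912)*(1387 - 3801) = 3091*(-2414) = -7461674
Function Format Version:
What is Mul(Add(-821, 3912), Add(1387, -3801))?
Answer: -7461674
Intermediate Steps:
Mul(Add(-821, 3912), Add(1387, -3801)) = Mul(3091, -2414) = -7461674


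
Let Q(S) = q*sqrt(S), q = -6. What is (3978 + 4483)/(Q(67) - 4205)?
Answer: -35578505/17679613 + 50766*sqrt(67)/17679613 ≈ -1.9889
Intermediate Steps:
Q(S) = -6*sqrt(S)
(3978 + 4483)/(Q(67) - 4205) = (3978 + 4483)/(-6*sqrt(67) - 4205) = 8461/(-4205 - 6*sqrt(67))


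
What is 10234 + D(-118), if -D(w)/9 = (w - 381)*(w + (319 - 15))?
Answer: 845560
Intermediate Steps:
D(w) = -9*(-381 + w)*(304 + w) (D(w) = -9*(w - 381)*(w + (319 - 15)) = -9*(-381 + w)*(w + 304) = -9*(-381 + w)*(304 + w))
10234 + D(-118) = 10234 + (1042416 - 9*(-118)² + 693*(-118)) = 10234 + (1042416 - 9*13924 - 81774) = 10234 + (1042416 - 125316 - 81774) = 10234 + 835326 = 845560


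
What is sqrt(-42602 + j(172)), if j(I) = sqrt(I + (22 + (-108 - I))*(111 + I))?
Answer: sqrt(-42602 + 11*I*sqrt(602)) ≈ 0.6538 + 206.4*I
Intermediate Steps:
j(I) = sqrt(I + (-86 - I)*(111 + I))
sqrt(-42602 + j(172)) = sqrt(-42602 + sqrt(-9546 - 1*172**2 - 196*172)) = sqrt(-42602 + sqrt(-9546 - 1*29584 - 33712)) = sqrt(-42602 + sqrt(-9546 - 29584 - 33712)) = sqrt(-42602 + sqrt(-72842)) = sqrt(-42602 + 11*I*sqrt(602))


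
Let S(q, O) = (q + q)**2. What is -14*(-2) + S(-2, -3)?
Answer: 44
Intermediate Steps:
S(q, O) = 4*q**2 (S(q, O) = (2*q)**2 = 4*q**2)
-14*(-2) + S(-2, -3) = -14*(-2) + 4*(-2)**2 = 28 + 4*4 = 28 + 16 = 44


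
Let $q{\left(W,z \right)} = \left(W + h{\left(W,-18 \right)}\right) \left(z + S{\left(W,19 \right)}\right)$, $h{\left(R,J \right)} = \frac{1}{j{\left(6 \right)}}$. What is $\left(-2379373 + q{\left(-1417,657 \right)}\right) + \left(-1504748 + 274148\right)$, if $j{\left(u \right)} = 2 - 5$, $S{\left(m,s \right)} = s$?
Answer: $- \frac{13704271}{3} \approx -4.5681 \cdot 10^{6}$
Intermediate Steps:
$j{\left(u \right)} = -3$ ($j{\left(u \right)} = 2 - 5 = -3$)
$h{\left(R,J \right)} = - \frac{1}{3}$ ($h{\left(R,J \right)} = \frac{1}{-3} = - \frac{1}{3}$)
$q{\left(W,z \right)} = \left(19 + z\right) \left(- \frac{1}{3} + W\right)$ ($q{\left(W,z \right)} = \left(W - \frac{1}{3}\right) \left(z + 19\right) = \left(- \frac{1}{3} + W\right) \left(19 + z\right) = \left(19 + z\right) \left(- \frac{1}{3} + W\right)$)
$\left(-2379373 + q{\left(-1417,657 \right)}\right) + \left(-1504748 + 274148\right) = \left(-2379373 - \frac{2874352}{3}\right) + \left(-1504748 + 274148\right) = \left(-2379373 - \frac{2874352}{3}\right) - 1230600 = - \frac{10012471}{3} - 1230600 = - \frac{13704271}{3}$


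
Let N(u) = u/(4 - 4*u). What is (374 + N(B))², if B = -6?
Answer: 27384289/196 ≈ 1.3972e+5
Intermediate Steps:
(374 + N(B))² = (374 - 1*(-6)/(-4 + 4*(-6)))² = (374 - 1*(-6)/(-4 - 24))² = (374 - 1*(-6)/(-28))² = (374 - 1*(-6)*(-1/28))² = (374 - 3/14)² = (5233/14)² = 27384289/196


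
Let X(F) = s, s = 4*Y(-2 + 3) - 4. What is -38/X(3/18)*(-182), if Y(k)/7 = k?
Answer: 1729/6 ≈ 288.17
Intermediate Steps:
Y(k) = 7*k
s = 24 (s = 4*(7*(-2 + 3)) - 4 = 4*(7*1) - 4 = 4*7 - 4 = 28 - 4 = 24)
X(F) = 24
-38/X(3/18)*(-182) = -38/24*(-182) = -38*1/24*(-182) = -19/12*(-182) = 1729/6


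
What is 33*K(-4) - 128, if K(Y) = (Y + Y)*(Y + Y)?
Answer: 1984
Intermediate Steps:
K(Y) = 4*Y**2 (K(Y) = (2*Y)*(2*Y) = 4*Y**2)
33*K(-4) - 128 = 33*(4*(-4)**2) - 128 = 33*(4*16) - 128 = 33*64 - 128 = 2112 - 128 = 1984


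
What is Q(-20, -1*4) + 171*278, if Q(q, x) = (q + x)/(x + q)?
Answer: 47539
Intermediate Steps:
Q(q, x) = 1 (Q(q, x) = (q + x)/(q + x) = 1)
Q(-20, -1*4) + 171*278 = 1 + 171*278 = 1 + 47538 = 47539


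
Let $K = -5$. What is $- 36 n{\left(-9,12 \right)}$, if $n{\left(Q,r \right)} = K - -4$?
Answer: $36$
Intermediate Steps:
$n{\left(Q,r \right)} = -1$ ($n{\left(Q,r \right)} = -5 - -4 = -5 + 4 = -1$)
$- 36 n{\left(-9,12 \right)} = \left(-36\right) \left(-1\right) = 36$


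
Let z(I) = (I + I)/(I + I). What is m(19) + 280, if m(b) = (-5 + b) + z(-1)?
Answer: 295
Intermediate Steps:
z(I) = 1 (z(I) = (2*I)/((2*I)) = (2*I)*(1/(2*I)) = 1)
m(b) = -4 + b (m(b) = (-5 + b) + 1 = -4 + b)
m(19) + 280 = (-4 + 19) + 280 = 15 + 280 = 295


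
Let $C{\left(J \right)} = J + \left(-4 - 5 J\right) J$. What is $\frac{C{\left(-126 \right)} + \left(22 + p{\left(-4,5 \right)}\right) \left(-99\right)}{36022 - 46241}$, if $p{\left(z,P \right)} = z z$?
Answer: $\frac{7524}{929} \approx 8.099$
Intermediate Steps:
$p{\left(z,P \right)} = z^{2}$
$C{\left(J \right)} = J + J \left(-4 - 5 J\right)$
$\frac{C{\left(-126 \right)} + \left(22 + p{\left(-4,5 \right)}\right) \left(-99\right)}{36022 - 46241} = \frac{\left(-1\right) \left(-126\right) \left(3 + 5 \left(-126\right)\right) + \left(22 + \left(-4\right)^{2}\right) \left(-99\right)}{36022 - 46241} = \frac{\left(-1\right) \left(-126\right) \left(3 - 630\right) + \left(22 + 16\right) \left(-99\right)}{-10219} = \left(\left(-1\right) \left(-126\right) \left(-627\right) + 38 \left(-99\right)\right) \left(- \frac{1}{10219}\right) = \left(-79002 - 3762\right) \left(- \frac{1}{10219}\right) = \left(-82764\right) \left(- \frac{1}{10219}\right) = \frac{7524}{929}$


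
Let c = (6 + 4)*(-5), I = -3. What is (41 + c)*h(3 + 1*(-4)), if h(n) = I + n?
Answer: 36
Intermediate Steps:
h(n) = -3 + n
c = -50 (c = 10*(-5) = -50)
(41 + c)*h(3 + 1*(-4)) = (41 - 50)*(-3 + (3 + 1*(-4))) = -9*(-3 + (3 - 4)) = -9*(-3 - 1) = -9*(-4) = 36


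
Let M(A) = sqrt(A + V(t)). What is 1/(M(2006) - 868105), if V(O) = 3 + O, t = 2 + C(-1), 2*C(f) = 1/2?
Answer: -694484/602885031211 - 2*sqrt(8045)/3014425156055 ≈ -1.1520e-6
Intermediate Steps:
C(f) = 1/4 (C(f) = (1/2)/2 = (1/2)*(1/2) = 1/4)
t = 9/4 (t = 2 + 1/4 = 9/4 ≈ 2.2500)
M(A) = sqrt(21/4 + A) (M(A) = sqrt(A + (3 + 9/4)) = sqrt(A + 21/4) = sqrt(21/4 + A))
1/(M(2006) - 868105) = 1/(sqrt(21 + 4*2006)/2 - 868105) = 1/(sqrt(21 + 8024)/2 - 868105) = 1/(sqrt(8045)/2 - 868105) = 1/(-868105 + sqrt(8045)/2)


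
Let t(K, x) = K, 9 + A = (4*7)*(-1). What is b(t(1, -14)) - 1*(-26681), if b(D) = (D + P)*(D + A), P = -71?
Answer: 29201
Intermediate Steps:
A = -37 (A = -9 + (4*7)*(-1) = -9 + 28*(-1) = -9 - 28 = -37)
b(D) = (-71 + D)*(-37 + D) (b(D) = (D - 71)*(D - 37) = (-71 + D)*(-37 + D))
b(t(1, -14)) - 1*(-26681) = (2627 + 1² - 108*1) - 1*(-26681) = (2627 + 1 - 108) + 26681 = 2520 + 26681 = 29201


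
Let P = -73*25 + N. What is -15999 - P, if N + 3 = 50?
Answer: -14221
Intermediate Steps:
N = 47 (N = -3 + 50 = 47)
P = -1778 (P = -73*25 + 47 = -1825 + 47 = -1778)
-15999 - P = -15999 - 1*(-1778) = -15999 + 1778 = -14221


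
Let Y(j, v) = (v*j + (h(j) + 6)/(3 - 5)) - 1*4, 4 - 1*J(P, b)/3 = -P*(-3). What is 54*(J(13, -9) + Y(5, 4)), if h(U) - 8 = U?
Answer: -5319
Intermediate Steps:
J(P, b) = 12 - 9*P (J(P, b) = 12 - 3*(-P)*(-3) = 12 - 9*P)
h(U) = 8 + U
Y(j, v) = -11 - j/2 + j*v (Y(j, v) = (v*j + ((8 + j) + 6)/(3 - 5)) - 1*4 = (j*v + (14 + j)/(-2)) - 4 = (j*v + (14 + j)*(-1/2)) - 4 = (j*v + (-7 - j/2)) - 4 = (-7 - j/2 + j*v) - 4 = -11 - j/2 + j*v)
54*(J(13, -9) + Y(5, 4)) = 54*((12 - 9*13) + (-11 - 1/2*5 + 5*4)) = 54*((12 - 117) + (-11 - 5/2 + 20)) = 54*(-105 + 13/2) = 54*(-197/2) = -5319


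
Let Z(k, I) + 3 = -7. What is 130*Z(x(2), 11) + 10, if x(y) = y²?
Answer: -1290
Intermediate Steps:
Z(k, I) = -10 (Z(k, I) = -3 - 7 = -10)
130*Z(x(2), 11) + 10 = 130*(-10) + 10 = -1300 + 10 = -1290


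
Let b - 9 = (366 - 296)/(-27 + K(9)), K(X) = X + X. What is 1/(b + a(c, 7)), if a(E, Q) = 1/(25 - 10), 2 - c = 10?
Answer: 45/58 ≈ 0.77586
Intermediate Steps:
c = -8 (c = 2 - 1*10 = 2 - 10 = -8)
K(X) = 2*X
a(E, Q) = 1/15
b = 11/9 (b = 9 + (366 - 296)/(-27 + 2*9) = 9 + 70/(-27 + 18) = 9 + 70/(-9) = 9 + 70*(-1/9) = 9 - 70/9 = 11/9 ≈ 1.2222)
1/(b + a(c, 7)) = 1/(11/9 + 1/15) = 1/(58/45) = 45/58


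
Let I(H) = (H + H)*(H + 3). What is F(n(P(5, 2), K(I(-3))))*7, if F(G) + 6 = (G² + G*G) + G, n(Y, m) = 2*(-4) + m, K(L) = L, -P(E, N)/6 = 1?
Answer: 798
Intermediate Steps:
I(H) = 2*H*(3 + H) (I(H) = (2*H)*(3 + H) = 2*H*(3 + H))
P(E, N) = -6 (P(E, N) = -6*1 = -6)
n(Y, m) = -8 + m
F(G) = -6 + G + 2*G² (F(G) = -6 + ((G² + G*G) + G) = -6 + ((G² + G²) + G) = -6 + (2*G² + G) = -6 + (G + 2*G²) = -6 + G + 2*G²)
F(n(P(5, 2), K(I(-3))))*7 = (-6 + (-8 + 2*(-3)*(3 - 3)) + 2*(-8 + 2*(-3)*(3 - 3))²)*7 = (-6 + (-8 + 2*(-3)*0) + 2*(-8 + 2*(-3)*0)²)*7 = (-6 + (-8 + 0) + 2*(-8 + 0)²)*7 = (-6 - 8 + 2*(-8)²)*7 = (-6 - 8 + 2*64)*7 = (-6 - 8 + 128)*7 = 114*7 = 798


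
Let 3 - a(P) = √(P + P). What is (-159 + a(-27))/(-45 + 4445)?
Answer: -39/1100 - 3*I*√6/4400 ≈ -0.035455 - 0.0016701*I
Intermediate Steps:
a(P) = 3 - √2*√P (a(P) = 3 - √(P + P) = 3 - √(2*P) = 3 - √2*√P)
(-159 + a(-27))/(-45 + 4445) = (-159 + (3 - √2*√(-27)))/(-45 + 4445) = (-159 + (3 - √2*3*I*√3))/4400 = (-159 + (3 - 3*I*√6))*(1/4400) = (-156 - 3*I*√6)*(1/4400) = -39/1100 - 3*I*√6/4400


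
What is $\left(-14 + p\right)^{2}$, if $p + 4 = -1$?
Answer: $361$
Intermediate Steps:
$p = -5$ ($p = -4 - 1 = -5$)
$\left(-14 + p\right)^{2} = \left(-14 - 5\right)^{2} = \left(-19\right)^{2} = 361$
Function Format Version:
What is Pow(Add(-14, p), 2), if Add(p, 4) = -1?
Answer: 361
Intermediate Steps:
p = -5 (p = Add(-4, -1) = -5)
Pow(Add(-14, p), 2) = Pow(Add(-14, -5), 2) = Pow(-19, 2) = 361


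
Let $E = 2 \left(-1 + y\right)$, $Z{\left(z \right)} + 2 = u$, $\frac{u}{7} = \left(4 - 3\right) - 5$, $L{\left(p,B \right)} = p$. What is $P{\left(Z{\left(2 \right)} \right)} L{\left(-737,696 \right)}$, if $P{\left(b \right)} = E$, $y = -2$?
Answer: $4422$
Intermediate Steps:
$u = -28$ ($u = 7 \left(\left(4 - 3\right) - 5\right) = 7 \left(1 - 5\right) = 7 \left(-4\right) = -28$)
$Z{\left(z \right)} = -30$ ($Z{\left(z \right)} = -2 - 28 = -30$)
$E = -6$ ($E = 2 \left(-1 - 2\right) = 2 \left(-3\right) = -6$)
$P{\left(b \right)} = -6$
$P{\left(Z{\left(2 \right)} \right)} L{\left(-737,696 \right)} = \left(-6\right) \left(-737\right) = 4422$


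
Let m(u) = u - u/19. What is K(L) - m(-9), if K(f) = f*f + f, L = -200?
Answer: 756362/19 ≈ 39809.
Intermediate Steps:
m(u) = 18*u/19 (m(u) = u - u/19 = 18*u/19)
K(f) = f + f**2 (K(f) = f**2 + f = f + f**2)
K(L) - m(-9) = -200*(1 - 200) - 18*(-9)/19 = -200*(-199) - 1*(-162/19) = 39800 + 162/19 = 756362/19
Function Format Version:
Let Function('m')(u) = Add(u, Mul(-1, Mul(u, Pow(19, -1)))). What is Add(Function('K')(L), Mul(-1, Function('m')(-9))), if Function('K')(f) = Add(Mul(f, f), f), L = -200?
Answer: Rational(756362, 19) ≈ 39809.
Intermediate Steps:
Function('m')(u) = Mul(Rational(18, 19), u) (Function('m')(u) = Add(u, Mul(-1, Mul(u, Rational(1, 19)))) = Add(u, Mul(-1, Mul(Rational(1, 19), u))) = Add(u, Mul(Rational(-1, 19), u)) = Mul(Rational(18, 19), u))
Function('K')(f) = Add(f, Pow(f, 2)) (Function('K')(f) = Add(Pow(f, 2), f) = Add(f, Pow(f, 2)))
Add(Function('K')(L), Mul(-1, Function('m')(-9))) = Add(Mul(-200, Add(1, -200)), Mul(-1, Mul(Rational(18, 19), -9))) = Add(Mul(-200, -199), Mul(-1, Rational(-162, 19))) = Add(39800, Rational(162, 19)) = Rational(756362, 19)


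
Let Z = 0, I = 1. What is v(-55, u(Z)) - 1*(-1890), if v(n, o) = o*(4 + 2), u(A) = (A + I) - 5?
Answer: 1866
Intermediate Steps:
u(A) = -4 + A (u(A) = (A + 1) - 5 = (1 + A) - 5 = -4 + A)
v(n, o) = 6*o (v(n, o) = o*6 = 6*o)
v(-55, u(Z)) - 1*(-1890) = 6*(-4 + 0) - 1*(-1890) = 6*(-4) + 1890 = -24 + 1890 = 1866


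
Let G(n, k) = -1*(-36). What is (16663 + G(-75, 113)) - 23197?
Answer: -6498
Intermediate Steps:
G(n, k) = 36
(16663 + G(-75, 113)) - 23197 = (16663 + 36) - 23197 = 16699 - 23197 = -6498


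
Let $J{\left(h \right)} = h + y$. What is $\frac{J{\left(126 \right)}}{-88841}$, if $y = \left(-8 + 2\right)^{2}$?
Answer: $- \frac{162}{88841} \approx -0.0018235$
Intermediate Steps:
$y = 36$ ($y = \left(-6\right)^{2} = 36$)
$J{\left(h \right)} = 36 + h$ ($J{\left(h \right)} = h + 36 = 36 + h$)
$\frac{J{\left(126 \right)}}{-88841} = \frac{36 + 126}{-88841} = 162 \left(- \frac{1}{88841}\right) = - \frac{162}{88841}$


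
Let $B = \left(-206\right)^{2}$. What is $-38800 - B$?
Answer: $-81236$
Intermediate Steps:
$B = 42436$
$-38800 - B = -38800 - 42436 = -81236$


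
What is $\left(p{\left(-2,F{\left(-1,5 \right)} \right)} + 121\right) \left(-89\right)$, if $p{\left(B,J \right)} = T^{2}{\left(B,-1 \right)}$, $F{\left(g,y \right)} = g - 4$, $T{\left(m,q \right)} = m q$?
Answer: $-11125$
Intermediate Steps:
$F{\left(g,y \right)} = -4 + g$
$p{\left(B,J \right)} = B^{2}$ ($p{\left(B,J \right)} = \left(B \left(-1\right)\right)^{2} = \left(- B\right)^{2} = B^{2}$)
$\left(p{\left(-2,F{\left(-1,5 \right)} \right)} + 121\right) \left(-89\right) = \left(\left(-2\right)^{2} + 121\right) \left(-89\right) = \left(4 + 121\right) \left(-89\right) = 125 \left(-89\right) = -11125$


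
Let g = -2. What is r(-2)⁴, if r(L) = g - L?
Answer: 0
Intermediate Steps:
r(L) = -2 - L
r(-2)⁴ = (-2 - 1*(-2))⁴ = (-2 + 2)⁴ = 0⁴ = 0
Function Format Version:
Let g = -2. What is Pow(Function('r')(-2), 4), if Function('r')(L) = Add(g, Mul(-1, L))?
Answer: 0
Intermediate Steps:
Function('r')(L) = Add(-2, Mul(-1, L))
Pow(Function('r')(-2), 4) = Pow(Add(-2, Mul(-1, -2)), 4) = Pow(Add(-2, 2), 4) = Pow(0, 4) = 0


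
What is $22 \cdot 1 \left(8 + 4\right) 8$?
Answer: $2112$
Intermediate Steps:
$22 \cdot 1 \left(8 + 4\right) 8 = 22 \cdot 1 \cdot 12 \cdot 8 = 22 \cdot 12 \cdot 8 = 264 \cdot 8 = 2112$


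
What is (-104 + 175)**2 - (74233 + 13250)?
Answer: -82442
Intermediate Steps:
(-104 + 175)**2 - (74233 + 13250) = 71**2 - 1*87483 = 5041 - 87483 = -82442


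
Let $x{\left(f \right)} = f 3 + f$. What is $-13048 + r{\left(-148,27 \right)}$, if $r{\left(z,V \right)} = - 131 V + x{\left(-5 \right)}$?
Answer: $-16605$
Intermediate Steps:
$x{\left(f \right)} = 4 f$ ($x{\left(f \right)} = 3 f + f = 4 f$)
$r{\left(z,V \right)} = -20 - 131 V$ ($r{\left(z,V \right)} = - 131 V + 4 \left(-5\right) = - 131 V - 20 = -20 - 131 V$)
$-13048 + r{\left(-148,27 \right)} = -13048 - 3557 = -16605$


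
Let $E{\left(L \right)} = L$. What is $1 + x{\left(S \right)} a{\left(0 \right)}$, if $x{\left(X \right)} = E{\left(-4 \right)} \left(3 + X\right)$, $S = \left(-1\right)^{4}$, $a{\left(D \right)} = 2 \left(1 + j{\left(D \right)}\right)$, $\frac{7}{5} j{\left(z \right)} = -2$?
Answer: $\frac{103}{7} \approx 14.714$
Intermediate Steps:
$j{\left(z \right)} = - \frac{10}{7}$ ($j{\left(z \right)} = \frac{5}{7} \left(-2\right) = - \frac{10}{7}$)
$a{\left(D \right)} = - \frac{6}{7}$ ($a{\left(D \right)} = 2 \left(1 - \frac{10}{7}\right) = 2 \left(- \frac{3}{7}\right) = - \frac{6}{7}$)
$S = 1$
$x{\left(X \right)} = -12 - 4 X$ ($x{\left(X \right)} = - 4 \left(3 + X\right) = -12 - 4 X$)
$1 + x{\left(S \right)} a{\left(0 \right)} = 1 + \left(-12 - 4\right) \left(- \frac{6}{7}\right) = 1 - - \frac{96}{7} = 1 + \frac{96}{7} = \frac{103}{7}$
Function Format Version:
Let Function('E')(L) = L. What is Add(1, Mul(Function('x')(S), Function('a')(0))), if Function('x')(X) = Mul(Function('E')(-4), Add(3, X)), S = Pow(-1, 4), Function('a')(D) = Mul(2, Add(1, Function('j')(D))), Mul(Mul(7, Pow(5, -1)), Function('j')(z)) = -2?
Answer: Rational(103, 7) ≈ 14.714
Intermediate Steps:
Function('j')(z) = Rational(-10, 7) (Function('j')(z) = Mul(Rational(5, 7), -2) = Rational(-10, 7))
Function('a')(D) = Rational(-6, 7) (Function('a')(D) = Mul(2, Add(1, Rational(-10, 7))) = Mul(2, Rational(-3, 7)) = Rational(-6, 7))
S = 1
Function('x')(X) = Add(-12, Mul(-4, X)) (Function('x')(X) = Mul(-4, Add(3, X)) = Add(-12, Mul(-4, X)))
Add(1, Mul(Function('x')(S), Function('a')(0))) = Add(1, Mul(Add(-12, Mul(-4, 1)), Rational(-6, 7))) = Add(1, Mul(Add(-12, -4), Rational(-6, 7))) = Add(1, Mul(-16, Rational(-6, 7))) = Add(1, Rational(96, 7)) = Rational(103, 7)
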